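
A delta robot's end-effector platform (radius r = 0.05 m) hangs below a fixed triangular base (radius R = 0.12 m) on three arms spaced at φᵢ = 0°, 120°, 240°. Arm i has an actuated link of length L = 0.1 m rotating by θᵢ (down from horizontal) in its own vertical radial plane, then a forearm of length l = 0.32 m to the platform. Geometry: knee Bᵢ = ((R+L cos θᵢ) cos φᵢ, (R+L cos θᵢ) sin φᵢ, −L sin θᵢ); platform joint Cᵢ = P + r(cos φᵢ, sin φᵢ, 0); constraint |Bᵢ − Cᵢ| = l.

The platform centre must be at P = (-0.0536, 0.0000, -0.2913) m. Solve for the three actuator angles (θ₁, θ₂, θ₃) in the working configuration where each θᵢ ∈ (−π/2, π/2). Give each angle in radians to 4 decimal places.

φ1=0.0° → target in arm frame (-0.0536, 0.0000)
  A=0.1236, B=-0.2913, C=(l²−L²−A²−y'²−z²)/(2L)=-0.0387
  γ=atan2(-0.2913,0.1236)=-1.1695;  ψ=arccos(-0.1222)=1.6933;  θ1=γ+ψ≈0.5238
φ2=120.0° → target in arm frame (0.0268, 0.0464)
  e−x'=0.0432;  (l²−L²−(e−x')²−y'²−z²)/2L = 0.0176
  γ=atan2(-0.2913,0.0432)=-1.4236;  ψ=arccos(0.0598)=1.5109;  θ2=γ+ψ≈0.0874
φ3=240.0° → target in arm frame (0.0268, -0.0464)
  e−x'=0.0432;  (l²−L²−(e−x')²−y'²−z²)/2L = 0.0176
  γ=atan2(-0.2913,0.0432)=-1.4236;  ψ=arccos(0.0598)=1.5109;  θ3=γ+ψ≈0.0874

θ₁ = 0.5238, θ₂ = 0.0874, θ₃ = 0.0874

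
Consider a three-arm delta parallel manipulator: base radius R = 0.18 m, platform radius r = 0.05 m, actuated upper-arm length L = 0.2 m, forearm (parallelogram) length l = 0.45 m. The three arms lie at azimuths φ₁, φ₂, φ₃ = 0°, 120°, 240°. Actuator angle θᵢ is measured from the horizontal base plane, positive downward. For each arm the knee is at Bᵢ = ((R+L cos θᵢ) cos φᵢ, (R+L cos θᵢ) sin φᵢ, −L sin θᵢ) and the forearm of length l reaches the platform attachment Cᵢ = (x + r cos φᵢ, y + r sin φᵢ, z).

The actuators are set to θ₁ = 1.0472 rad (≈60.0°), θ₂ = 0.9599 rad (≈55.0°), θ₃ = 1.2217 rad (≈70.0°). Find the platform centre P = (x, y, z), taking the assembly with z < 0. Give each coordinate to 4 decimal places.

S1 = (0.2300·cos0.0°, 0.2300·sin0.0°, -0.1732) = (0.2300, 0.0000, -0.1732)
arm 2 at φ=120.0°: ρ2 = 0.2447;  S2 = (-0.1224, 0.2119, -0.1638)
φ3=240.0°: virtual centre (-0.0992, -0.1718, -0.1879), radius l
eliminate P² terms by subtracting sphere 1 from 2 and 3
[-0.7047 0.4239 0.0188]·P = 0.0038;  [-0.6584 -0.3437 -0.0295]·P = -0.0082
Cramer: x(z) = 0.0042-0.0116z;  y(z) = 0.0159-0.0635z
sphere 1 gives Az²+Bz+C=0 with A=1.0042, B=0.3496, C=-0.1212;  B²−4AC=0.6092;  roots -0.5627, 0.2146;  negative root z = -0.5627
x = 0.0107, y = 0.0517

(0.0107, 0.0517, -0.5627)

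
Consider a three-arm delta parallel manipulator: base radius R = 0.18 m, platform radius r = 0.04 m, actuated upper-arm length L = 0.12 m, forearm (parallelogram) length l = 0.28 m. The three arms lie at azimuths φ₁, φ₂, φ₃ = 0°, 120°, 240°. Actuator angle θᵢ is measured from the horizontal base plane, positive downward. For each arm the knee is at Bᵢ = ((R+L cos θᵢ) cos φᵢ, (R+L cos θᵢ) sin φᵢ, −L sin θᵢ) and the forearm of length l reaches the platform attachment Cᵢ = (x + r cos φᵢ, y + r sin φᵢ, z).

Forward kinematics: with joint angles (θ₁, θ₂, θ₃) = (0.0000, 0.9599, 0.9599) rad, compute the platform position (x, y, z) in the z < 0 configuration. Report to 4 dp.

S1 = (0.2600·cos0.0°, 0.2600·sin0.0°, 0.0000) = (0.2600, 0.0000, 0.0000)
S2 = (0.2088·cos120.0°, 0.2088·sin120.0°, -0.0983) = (-0.1044, 0.1809, -0.0983)
φ3=240.0°: virtual centre (-0.1044, -0.1809, -0.0983), radius l
eliminate P² terms by subtracting sphere 1 from 2 and 3
plane₁₂: -0.7288x+0.3617y+-0.1966z = -0.0143
Cramer: x(z) = 0.0197-0.2697z;  y(z) = 0.0000+0.0000z
into |P−S₁|² = l²: 1.0728z² + 0.1297z + -0.0206 = 0;  Δ = 0.1054;  z = -0.2117 or 0.0909 → z<0 root = -0.2117
x = 0.0768, y = 0.0000

(0.0768, 0.0000, -0.2117)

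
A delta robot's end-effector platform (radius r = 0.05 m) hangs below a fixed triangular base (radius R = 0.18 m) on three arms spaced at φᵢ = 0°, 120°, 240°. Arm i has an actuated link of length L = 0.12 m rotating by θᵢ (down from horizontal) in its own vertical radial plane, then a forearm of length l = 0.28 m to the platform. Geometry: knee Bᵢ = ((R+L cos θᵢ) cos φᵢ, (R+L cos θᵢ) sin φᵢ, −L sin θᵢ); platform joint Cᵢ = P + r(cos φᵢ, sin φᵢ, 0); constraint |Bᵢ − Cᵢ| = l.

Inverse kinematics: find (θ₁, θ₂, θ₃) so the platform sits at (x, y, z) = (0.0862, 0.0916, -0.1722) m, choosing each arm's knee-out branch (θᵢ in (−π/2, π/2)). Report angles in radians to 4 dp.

rotate P by −φ1: (0.0862, 0.0916, -0.1722)
  A=0.0438, B=-0.1722, C=(l²−L²−A²−y'²−z²)/(2L)=0.1002
  θ1 = atan2(B,A) + arccos(C/0.1777) = -0.3498
φ2=120.0° → target in arm frame (0.0362, -0.1205)
  A=0.0938, B=-0.1722, C=(l²−L²−A²−y'²−z²)/(2L)=0.0460
  γ=atan2(-0.1722,0.0938)=-1.0721;  ψ=arccos(0.2347)=1.3339;  θ2=γ+ψ≈0.2617
φ3=240.0° → target in arm frame (-0.1224, 0.0289)
  A=0.2524, B=-0.1722, C=(l²−L²−A²−y'²−z²)/(2L)=-0.1259
  θ3 = atan2(B,A) + arccos(C/0.3056) = 1.3966

θ₁ = -0.3498, θ₂ = 0.2617, θ₃ = 1.3966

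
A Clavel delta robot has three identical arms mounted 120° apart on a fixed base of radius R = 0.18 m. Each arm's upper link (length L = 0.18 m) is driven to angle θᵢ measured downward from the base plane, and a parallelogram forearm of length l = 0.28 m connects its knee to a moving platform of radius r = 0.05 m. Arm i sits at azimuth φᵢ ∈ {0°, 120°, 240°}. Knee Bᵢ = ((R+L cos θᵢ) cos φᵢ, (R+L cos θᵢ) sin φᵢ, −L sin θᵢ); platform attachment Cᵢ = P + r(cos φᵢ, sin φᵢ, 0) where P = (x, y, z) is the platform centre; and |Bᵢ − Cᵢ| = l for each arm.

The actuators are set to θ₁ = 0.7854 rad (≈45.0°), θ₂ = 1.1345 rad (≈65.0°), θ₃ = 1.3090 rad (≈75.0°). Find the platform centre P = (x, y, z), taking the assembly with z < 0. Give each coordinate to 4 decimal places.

arm 1 at φ=0.0°: ρ1 = 0.2573;  S1 = (0.2573, 0.0000, -0.1273)
S2 = (0.2061·cos120.0°, 0.2061·sin120.0°, -0.1631) = (-0.1030, 0.1785, -0.1631)
φ3=240.0°: virtual centre (-0.0883, -0.1529, -0.1739), radius l
eliminate P² terms by subtracting sphere 1 from 2 and 3
linear system: -0.7206x+0.3569y = -0.0133−-0.0717z; -0.6911x+-0.3059y = -0.0210−-0.0932z
det = 0.4671;  x = 0.0248+-0.1182z,  y = 0.0127+-0.0376z
into |P−S₁|² = l²: 1.0154z² + 0.3086z + -0.0080 = 0;  Δ = 0.1276;  z = -0.3278 or 0.0239 → z<0 root = -0.3278
x = 0.0635, y = 0.0250

(0.0635, 0.0250, -0.3278)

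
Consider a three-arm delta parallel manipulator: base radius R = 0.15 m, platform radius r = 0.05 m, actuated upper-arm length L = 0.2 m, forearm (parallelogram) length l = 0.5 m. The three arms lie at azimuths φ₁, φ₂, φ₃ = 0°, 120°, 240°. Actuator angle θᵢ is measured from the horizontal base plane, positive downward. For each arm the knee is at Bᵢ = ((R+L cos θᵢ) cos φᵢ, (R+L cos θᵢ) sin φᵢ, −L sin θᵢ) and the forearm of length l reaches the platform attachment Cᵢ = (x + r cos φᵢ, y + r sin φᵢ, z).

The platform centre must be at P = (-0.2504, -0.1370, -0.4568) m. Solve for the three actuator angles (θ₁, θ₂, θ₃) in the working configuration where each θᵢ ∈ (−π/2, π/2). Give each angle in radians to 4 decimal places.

φ1=0.0° → target in arm frame (-0.2504, -0.1370)
  e−x'=0.3504;  (l²−L²−(e−x')²−y'²−z²)/2L = -0.3505
  θ1 = atan2(B,A) + arccos(C/0.5757) = 1.3090
φ2=120.0° → target in arm frame (0.0066, 0.2854)
  A=0.0934, B=-0.4568, C=(l²−L²−A²−y'²−z²)/(2L)=-0.2221
  √(A²+B²)=0.4663;  θ2 = -1.3690+2.0672 ≈ 0.6982
arm 3 (φ=240.0°): x'=0.2438, y'=-0.1484
  A=-0.1438, B=-0.4568, C=(l²−L²−A²−y'²−z²)/(2L)=-0.1034
  θ3 = atan2(B,A) + arccos(C/0.4789) = -0.0874

θ₁ = 1.3090, θ₂ = 0.6982, θ₃ = -0.0874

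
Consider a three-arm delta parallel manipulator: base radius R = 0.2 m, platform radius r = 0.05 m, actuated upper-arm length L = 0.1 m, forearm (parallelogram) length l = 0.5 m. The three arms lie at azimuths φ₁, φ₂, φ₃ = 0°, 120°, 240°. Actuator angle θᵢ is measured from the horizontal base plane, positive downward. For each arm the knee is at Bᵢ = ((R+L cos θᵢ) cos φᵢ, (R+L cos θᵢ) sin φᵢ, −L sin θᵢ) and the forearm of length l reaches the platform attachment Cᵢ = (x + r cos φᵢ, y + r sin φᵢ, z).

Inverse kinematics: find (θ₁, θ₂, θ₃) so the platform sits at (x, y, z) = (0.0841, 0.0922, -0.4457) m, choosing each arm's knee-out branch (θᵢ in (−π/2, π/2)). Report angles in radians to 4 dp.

rotate P by −φ1: (0.0841, 0.0922, -0.4457)
  A cos θ + B sin θ = C:  0.0659·cos θ + -0.4457·sin θ = 0.1425
  √(A²+B²)=0.4505;  θ1 = -1.4240+1.2489 ≈ -0.1751
φ2=120.0° → target in arm frame (0.0378, -0.1189)
  A=0.1122, B=-0.4457, C=(l²−L²−A²−y'²−z²)/(2L)=0.0731
  γ=atan2(-0.4457,0.1122)=-1.3242;  ψ=arccos(0.1590)=1.4111;  θ2=γ+ψ≈0.0869
arm 3 (φ=240.0°): x'=-0.1219, y'=0.0267
  A=0.2719, B=-0.4457, C=(l²−L²−A²−y'²−z²)/(2L)=-0.1665
  γ=atan2(-0.4457,0.2719)=-1.0230;  ψ=arccos(-0.3188)=1.8953;  θ3=γ+ψ≈0.8723

θ₁ = -0.1751, θ₂ = 0.0869, θ₃ = 0.8723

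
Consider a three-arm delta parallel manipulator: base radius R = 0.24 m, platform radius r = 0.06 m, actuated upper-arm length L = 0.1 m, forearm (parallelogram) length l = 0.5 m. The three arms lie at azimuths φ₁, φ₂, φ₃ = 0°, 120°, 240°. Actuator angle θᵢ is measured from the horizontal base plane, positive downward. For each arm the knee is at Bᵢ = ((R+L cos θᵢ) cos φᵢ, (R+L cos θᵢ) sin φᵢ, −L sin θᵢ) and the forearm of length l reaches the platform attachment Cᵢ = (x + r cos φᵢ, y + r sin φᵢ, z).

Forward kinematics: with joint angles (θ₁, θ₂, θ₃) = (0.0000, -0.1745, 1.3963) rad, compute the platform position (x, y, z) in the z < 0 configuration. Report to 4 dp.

O1 = (0.2800·cos0.0°, 0.2800·sin0.0°, 0.0000) = (0.2800, 0.0000, 0.0000)
arm 2 at φ=120.0°: (R−r)+L cos θ2 = 0.2785;  O2 = (-0.1392, 0.2412, 0.0174)
O3 = (0.1974·cos240.0°, 0.1974·sin240.0°, -0.0985) = (-0.0987, -0.1709, -0.0985)
eliminate P² terms by subtracting sphere 1 from 2 and 3
plane₁₂: -0.8385x+0.4823y+0.0347z = -0.0005
Cramer: x(z) = 0.0223-0.1275z;  y(z) = 0.0376-0.2937z
into |P−O₁|² = l²: 1.1025z² + 0.0436z + -0.1822 = 0;  Δ = 0.8053;  z = -0.4268 or 0.3872 → z<0 root = -0.4268
x = 0.0767, y = 0.1630

(0.0767, 0.1630, -0.4268)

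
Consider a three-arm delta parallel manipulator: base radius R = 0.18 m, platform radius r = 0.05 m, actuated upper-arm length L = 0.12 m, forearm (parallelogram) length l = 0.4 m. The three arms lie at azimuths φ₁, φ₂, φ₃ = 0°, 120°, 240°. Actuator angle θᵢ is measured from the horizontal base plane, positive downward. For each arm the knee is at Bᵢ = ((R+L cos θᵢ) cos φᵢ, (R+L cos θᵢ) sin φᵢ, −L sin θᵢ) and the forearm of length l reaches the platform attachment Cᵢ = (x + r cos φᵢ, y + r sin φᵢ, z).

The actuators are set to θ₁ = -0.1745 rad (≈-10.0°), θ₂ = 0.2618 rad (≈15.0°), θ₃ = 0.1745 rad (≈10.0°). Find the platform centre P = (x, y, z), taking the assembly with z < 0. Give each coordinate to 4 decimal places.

(0.0408, -0.0085, -0.3211)

O1 = (0.2482·cos0.0°, 0.2482·sin0.0°, 0.0208) = (0.2482, 0.0000, 0.0208)
arm 2 at φ=120.0°: (R−r)+L cos θ2 = 0.2459;  O2 = (-0.1230, 0.2130, -0.0311)
O3 = (0.2482·cos240.0°, 0.2482·sin240.0°, -0.0208) = (-0.1241, -0.2149, -0.0208)
subtract pairs → two planes through P
plane₁₂: -0.7423x+0.4259y+-0.1038z = -0.0006
det = 0.6362;  x = 0.0004+-0.1259z,  y = -0.0007+0.0242z
sphere 1 gives Az²+Bz+C=0 with A=1.0164, B=0.0207, C=-0.0982;  B²−4AC=0.3996;  roots -0.3211, 0.3008;  negative root z = -0.3211
x = 0.0408, y = -0.0085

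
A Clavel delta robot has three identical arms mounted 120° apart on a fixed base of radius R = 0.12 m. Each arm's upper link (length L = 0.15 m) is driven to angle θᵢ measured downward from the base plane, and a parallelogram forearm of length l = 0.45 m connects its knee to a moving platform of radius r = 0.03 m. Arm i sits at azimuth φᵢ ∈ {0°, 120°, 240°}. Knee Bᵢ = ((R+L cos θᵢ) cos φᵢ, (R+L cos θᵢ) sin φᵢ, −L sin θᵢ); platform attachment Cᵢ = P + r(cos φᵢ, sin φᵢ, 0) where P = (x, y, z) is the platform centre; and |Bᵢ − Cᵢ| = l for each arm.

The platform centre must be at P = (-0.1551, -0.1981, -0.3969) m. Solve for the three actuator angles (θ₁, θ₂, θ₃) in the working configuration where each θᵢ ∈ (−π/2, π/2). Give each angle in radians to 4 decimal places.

θ₁ = 1.1345, θ₂ = 0.9597, θ₃ = -0.3494

arm 1 (φ=0.0°): x'=-0.1551, y'=-0.1981
  e−x'=0.2451;  (l²−L²−(e−x')²−y'²−z²)/2L = -0.2562
  √(A²+B²)=0.4665;  θ1 = -1.0176+2.1521 ≈ 1.1345
rotate P by −φ2: (-0.0940, 0.2334, -0.3969)
  A=0.1840, B=-0.3969, C=(l²−L²−A²−y'²−z²)/(2L)=-0.2195
  √(A²+B²)=0.4375;  θ2 = -1.1367+2.0964 ≈ 0.9597
rotate P by −φ3: (0.2491, -0.0353, -0.3969)
  A=-0.1591, B=-0.3969, C=(l²−L²−A²−y'²−z²)/(2L)=-0.0136
  √(A²+B²)=0.4276;  θ3 = -1.9521+1.6027 ≈ -0.3494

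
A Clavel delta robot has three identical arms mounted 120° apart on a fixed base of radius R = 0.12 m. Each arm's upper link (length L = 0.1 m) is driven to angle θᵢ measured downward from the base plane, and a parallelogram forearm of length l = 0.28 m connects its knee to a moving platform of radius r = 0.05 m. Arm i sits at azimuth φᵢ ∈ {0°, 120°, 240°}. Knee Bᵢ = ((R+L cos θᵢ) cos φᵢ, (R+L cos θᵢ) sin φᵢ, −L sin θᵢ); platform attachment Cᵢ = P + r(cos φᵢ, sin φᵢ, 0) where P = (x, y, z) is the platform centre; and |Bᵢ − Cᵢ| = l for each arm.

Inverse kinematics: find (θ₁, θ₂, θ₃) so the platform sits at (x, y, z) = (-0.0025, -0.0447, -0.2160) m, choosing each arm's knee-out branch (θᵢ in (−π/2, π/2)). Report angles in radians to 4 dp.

θ₁ = 0.0002, θ₂ = 0.2615, θ₃ = -0.3494

rotate P by −φ1: (-0.0025, -0.0447, -0.2160)
  A cos θ + B sin θ = C:  0.0725·cos θ + -0.2160·sin θ = 0.0724
  γ=atan2(-0.2160,0.0725)=-1.2470;  ψ=arccos(0.3180)=1.2472;  θ1=γ+ψ≈0.0002
arm 2 (φ=120.0°): x'=-0.0375, y'=0.0245
  A cos θ + B sin θ = C:  0.1075·cos θ + -0.2160·sin θ = 0.0480
  √(A²+B²)=0.2413;  θ2 = -1.1091+1.3706 ≈ 0.2615
arm 3 (φ=240.0°): x'=0.0400, y'=0.0202
  A=0.0300, B=-0.2160, C=(l²−L²−A²−y'²−z²)/(2L)=0.1022
  θ3 = atan2(B,A) + arccos(C/0.2181) = -0.3494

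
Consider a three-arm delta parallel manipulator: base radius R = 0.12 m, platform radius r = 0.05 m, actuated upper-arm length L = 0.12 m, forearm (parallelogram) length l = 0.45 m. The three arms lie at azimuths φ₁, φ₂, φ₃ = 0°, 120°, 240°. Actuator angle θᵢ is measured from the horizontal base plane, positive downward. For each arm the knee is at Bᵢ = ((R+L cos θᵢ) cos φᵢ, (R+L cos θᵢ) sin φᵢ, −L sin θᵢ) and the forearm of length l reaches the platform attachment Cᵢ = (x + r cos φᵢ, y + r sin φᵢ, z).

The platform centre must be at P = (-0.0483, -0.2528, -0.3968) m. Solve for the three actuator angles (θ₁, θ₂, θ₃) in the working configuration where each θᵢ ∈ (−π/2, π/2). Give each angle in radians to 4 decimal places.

rotate P by −φ1: (-0.0483, -0.2528, -0.3968)
  A=0.1183, B=-0.3968, C=(l²−L²−A²−y'²−z²)/(2L)=-0.1969
  θ1 = atan2(B,A) + arccos(C/0.4141) = 0.7853
φ2=120.0° → target in arm frame (-0.1948, 0.1682)
  e−x'=0.2648;  (l²−L²−(e−x')²−y'²−z²)/2L = -0.2823
  θ2 = atan2(B,A) + arccos(C/0.4770) = 1.2218
arm 3 (φ=240.0°): x'=0.2431, y'=0.0846
  A=-0.1731, B=-0.3968, C=(l²−L²−A²−y'²−z²)/(2L)=-0.0269
  √(A²+B²)=0.4329;  θ3 = -1.9821+1.6330 ≈ -0.3491

θ₁ = 0.7853, θ₂ = 1.2218, θ₃ = -0.3491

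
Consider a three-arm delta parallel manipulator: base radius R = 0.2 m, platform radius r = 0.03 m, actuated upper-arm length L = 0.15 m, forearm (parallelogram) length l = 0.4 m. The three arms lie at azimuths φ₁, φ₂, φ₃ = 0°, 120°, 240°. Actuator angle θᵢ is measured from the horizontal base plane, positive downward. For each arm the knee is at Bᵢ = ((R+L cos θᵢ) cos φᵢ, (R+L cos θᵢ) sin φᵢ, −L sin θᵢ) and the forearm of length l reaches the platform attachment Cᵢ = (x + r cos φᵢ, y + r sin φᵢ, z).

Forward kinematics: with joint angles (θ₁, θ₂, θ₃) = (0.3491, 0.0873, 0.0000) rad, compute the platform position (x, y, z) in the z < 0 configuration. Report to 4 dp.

(-0.0282, -0.0064, -0.2633)

φ1=0.0°: virtual centre (0.3110, 0.0000, -0.0513), radius l
arm 2 at φ=120.0°: ρ2 = 0.3194;  S2 = (-0.1597, 0.2766, -0.0131)
S3 = (0.3200·cos240.0°, 0.3200·sin240.0°, 0.0000) = (-0.1600, -0.2771, 0.0000)
eliminate P² terms by subtracting sphere 1 from 2 and 3
plane₁₂: -0.9413x+0.5533y+0.0765z = 0.0029
det = 1.0429;  x = -0.0032+0.0951z,  y = -0.0002+0.0236z
quadratic in z: (1.0096)z²+(0.0429)z+(-0.0587)=0, √Δ=0.4888 → z ∈ {-0.2633, 0.2208}; z = -0.2633 (taking z<0)
x = -0.0282, y = -0.0064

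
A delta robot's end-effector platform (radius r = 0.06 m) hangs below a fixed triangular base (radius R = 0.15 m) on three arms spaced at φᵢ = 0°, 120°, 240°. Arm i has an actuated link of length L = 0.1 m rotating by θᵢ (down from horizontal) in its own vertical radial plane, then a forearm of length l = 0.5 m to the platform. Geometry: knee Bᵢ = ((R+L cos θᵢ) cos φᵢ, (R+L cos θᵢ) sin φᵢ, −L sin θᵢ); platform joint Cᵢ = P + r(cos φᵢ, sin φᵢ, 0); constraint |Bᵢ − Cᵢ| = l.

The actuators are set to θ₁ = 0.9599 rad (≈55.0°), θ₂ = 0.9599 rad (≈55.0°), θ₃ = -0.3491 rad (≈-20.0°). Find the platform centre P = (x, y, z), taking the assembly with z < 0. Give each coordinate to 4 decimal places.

(-0.1110, -0.1923, -0.4643)

O1 = (0.1474·cos0.0°, 0.1474·sin0.0°, -0.0819) = (0.1474, 0.0000, -0.0819)
O2 = (0.1474·cos120.0°, 0.1474·sin120.0°, -0.0819) = (-0.0737, 0.1276, -0.0819)
O3 = (0.1840·cos240.0°, 0.1840·sin240.0°, 0.0342) = (-0.0920, -0.1593, 0.0342)
subtract pairs → two planes through P
plane₁₂: -0.4421x+0.2552y+0.0000z = 0.0000
det = 0.2630;  x = -0.0064+0.2253z,  y = -0.0111+0.3903z
into |P−O₁|² = l²: 1.2031z² + 0.0859z + -0.2195 = 0;  Δ = 1.0638;  z = -0.4643 or 0.3930 → z<0 root = -0.4643
x = -0.1110, y = -0.1923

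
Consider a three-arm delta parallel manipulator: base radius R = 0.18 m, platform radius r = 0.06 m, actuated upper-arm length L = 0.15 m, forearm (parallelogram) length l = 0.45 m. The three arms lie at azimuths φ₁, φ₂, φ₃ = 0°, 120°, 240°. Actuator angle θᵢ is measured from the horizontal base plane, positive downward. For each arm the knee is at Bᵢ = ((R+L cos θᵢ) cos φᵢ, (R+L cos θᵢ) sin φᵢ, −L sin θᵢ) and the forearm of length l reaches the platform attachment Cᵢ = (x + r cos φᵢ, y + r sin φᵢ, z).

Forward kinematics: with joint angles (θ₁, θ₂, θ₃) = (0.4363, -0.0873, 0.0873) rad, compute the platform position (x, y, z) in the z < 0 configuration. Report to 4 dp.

S1 = (0.2559·cos0.0°, 0.2559·sin0.0°, -0.0634) = (0.2559, 0.0000, -0.0634)
φ2=120.0°: virtual centre (-0.1347, 0.2333, 0.0131), radius l
S3 = (0.2694·cos240.0°, 0.2694·sin240.0°, -0.0131) = (-0.1347, -0.2333, -0.0131)
|S₂|²−|S₁|² = 0.0032;  |S₃|²−|S₁|² = 0.0032
[-0.7813 0.4667 0.1529]·P = 0.0032;  [-0.7813 -0.4667 0.1006]·P = 0.0032
det = 0.7292;  x = -0.0041+0.1623z,  y = 0.0000+-0.0561z
sphere 1 gives Az²+Bz+C=0 with A=1.0295, B=0.0424, C=-0.1308;  B²−4AC=0.5406;  roots -0.3777, 0.3365;  negative root z = -0.3777
x = -0.0654, y = 0.0212

(-0.0654, 0.0212, -0.3777)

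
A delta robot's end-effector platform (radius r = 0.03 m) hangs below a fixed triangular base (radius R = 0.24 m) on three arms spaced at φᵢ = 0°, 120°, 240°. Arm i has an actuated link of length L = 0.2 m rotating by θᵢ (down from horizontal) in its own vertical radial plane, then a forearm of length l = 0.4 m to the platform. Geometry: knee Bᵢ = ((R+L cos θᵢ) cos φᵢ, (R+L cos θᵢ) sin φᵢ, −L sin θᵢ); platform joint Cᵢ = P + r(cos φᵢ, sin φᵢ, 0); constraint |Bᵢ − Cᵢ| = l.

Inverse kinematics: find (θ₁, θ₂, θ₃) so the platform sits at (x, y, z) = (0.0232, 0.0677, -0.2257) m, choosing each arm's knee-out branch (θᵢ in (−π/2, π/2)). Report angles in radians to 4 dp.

θ₁ = 0.4362, θ₂ = 0.2619, θ₃ = 0.9599

φ1=0.0° → target in arm frame (0.0232, 0.0677)
  e−x'=0.1868;  (l²−L²−(e−x')²−y'²−z²)/2L = 0.0740
  √(A²+B²)=0.2930;  θ1 = -0.8794+1.3156 ≈ 0.4362
arm 2 (φ=120.0°): x'=0.0470, y'=-0.0539
  A cos θ + B sin θ = C:  0.1630·cos θ + -0.2257·sin θ = 0.0990
  θ2 = atan2(B,A) + arccos(C/0.2784) = 0.2619
rotate P by −φ3: (-0.0702, -0.0138, -0.2257)
  A=0.2802, B=-0.2257, C=(l²−L²−A²−y'²−z²)/(2L)=-0.0241
  θ3 = atan2(B,A) + arccos(C/0.3598) = 0.9599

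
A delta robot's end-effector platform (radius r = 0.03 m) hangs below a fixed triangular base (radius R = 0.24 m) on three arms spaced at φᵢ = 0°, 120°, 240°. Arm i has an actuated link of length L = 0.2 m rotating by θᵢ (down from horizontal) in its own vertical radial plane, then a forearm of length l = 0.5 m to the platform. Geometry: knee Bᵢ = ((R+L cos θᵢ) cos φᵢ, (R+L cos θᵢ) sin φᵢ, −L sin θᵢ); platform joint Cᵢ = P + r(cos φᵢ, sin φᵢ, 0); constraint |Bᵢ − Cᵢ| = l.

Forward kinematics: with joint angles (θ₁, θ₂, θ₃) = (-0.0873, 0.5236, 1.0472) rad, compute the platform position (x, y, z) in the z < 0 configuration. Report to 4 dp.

φ1=0.0°: virtual centre (0.4092, 0.0000, 0.0174), radius l
arm 2 at φ=120.0°: ρ2 = 0.3832;  O2 = (-0.1916, 0.3319, -0.1000)
O3 = (0.3100·cos240.0°, 0.3100·sin240.0°, -0.1732) = (-0.1550, -0.2685, -0.1732)
subtract pairs → two planes through P
plane₁₂: -1.2017x+0.6637y+-0.2349z = -0.0109
Cramer: x(z) = 0.0241-0.2720z;  y(z) = 0.0271-0.1385z
into |P−O₁|² = l²: 1.0932z² + 0.1671z + -0.1006 = 0;  Δ = 0.4678;  z = -0.3893 or 0.2364 → z<0 root = -0.3893
x = 0.1299, y = 0.0810

(0.1299, 0.0810, -0.3893)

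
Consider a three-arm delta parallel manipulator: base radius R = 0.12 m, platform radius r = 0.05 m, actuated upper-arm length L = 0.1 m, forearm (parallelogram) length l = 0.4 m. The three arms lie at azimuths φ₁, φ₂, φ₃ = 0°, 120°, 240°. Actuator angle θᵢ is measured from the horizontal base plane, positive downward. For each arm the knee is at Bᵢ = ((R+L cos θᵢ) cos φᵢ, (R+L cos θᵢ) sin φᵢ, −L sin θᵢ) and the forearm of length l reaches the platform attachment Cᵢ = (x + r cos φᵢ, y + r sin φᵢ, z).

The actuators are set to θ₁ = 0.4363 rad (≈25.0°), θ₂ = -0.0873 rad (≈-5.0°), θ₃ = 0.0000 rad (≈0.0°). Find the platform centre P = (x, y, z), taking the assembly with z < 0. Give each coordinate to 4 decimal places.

(-0.0723, 0.0108, -0.3672)

arm 1 at φ=0.0°: e+L cos θ1 = 0.1606;  O1 = (0.1606, 0.0000, -0.0423)
O2 = (0.1696·cos120.0°, 0.1696·sin120.0°, 0.0087) = (-0.0848, 0.1469, 0.0087)
O3 = (0.1700·cos240.0°, 0.1700·sin240.0°, 0.0000) = (-0.0850, -0.1472, 0.0000)
eliminate P² terms by subtracting sphere 1 from 2 and 3
linear system: -0.4909x+0.2938y = 0.0013−0.1020z; -0.4913x+-0.2944y = 0.0013−0.0845z
det = 0.2889;  x = -0.0026+0.1899z,  y = -0.0001+-0.0298z
quadratic in z: (1.0369)z²+(0.0225)z+(-0.1316)=0, √Δ=0.7391 → z ∈ {-0.3672, 0.3455}; z = -0.3672 (taking z<0)
x = -0.0723, y = 0.0108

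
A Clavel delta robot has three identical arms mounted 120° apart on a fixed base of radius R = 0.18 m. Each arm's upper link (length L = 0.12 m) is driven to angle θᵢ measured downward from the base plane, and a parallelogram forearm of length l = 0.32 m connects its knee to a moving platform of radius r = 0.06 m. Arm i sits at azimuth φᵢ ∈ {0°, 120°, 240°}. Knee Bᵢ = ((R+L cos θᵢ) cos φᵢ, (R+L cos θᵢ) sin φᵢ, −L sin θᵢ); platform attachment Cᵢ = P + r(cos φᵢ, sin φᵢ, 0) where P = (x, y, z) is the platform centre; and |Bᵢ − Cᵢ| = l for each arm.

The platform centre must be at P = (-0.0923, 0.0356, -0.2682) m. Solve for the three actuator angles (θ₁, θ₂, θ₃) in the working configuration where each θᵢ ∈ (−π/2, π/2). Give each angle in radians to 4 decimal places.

θ₁ = 1.0472, θ₂ = -0.0005, θ₃ = 0.4364

rotate P by −φ1: (-0.0923, 0.0356, -0.2682)
  e−x'=0.2123;  (l²−L²−(e−x')²−y'²−z²)/2L = -0.1261
  θ1 = atan2(B,A) + arccos(C/0.3421) = 1.0472
arm 2 (φ=120.0°): x'=0.0770, y'=0.0621
  A=0.0430, B=-0.2682, C=(l²−L²−A²−y'²−z²)/(2L)=0.0432
  √(A²+B²)=0.2716;  θ2 = -1.4118+1.4112 ≈ -0.0005
arm 3 (φ=240.0°): x'=0.0153, y'=-0.0977
  A cos θ + B sin θ = C:  0.1047·cos θ + -0.2682·sin θ = -0.0185
  θ3 = atan2(B,A) + arccos(C/0.2879) = 0.4364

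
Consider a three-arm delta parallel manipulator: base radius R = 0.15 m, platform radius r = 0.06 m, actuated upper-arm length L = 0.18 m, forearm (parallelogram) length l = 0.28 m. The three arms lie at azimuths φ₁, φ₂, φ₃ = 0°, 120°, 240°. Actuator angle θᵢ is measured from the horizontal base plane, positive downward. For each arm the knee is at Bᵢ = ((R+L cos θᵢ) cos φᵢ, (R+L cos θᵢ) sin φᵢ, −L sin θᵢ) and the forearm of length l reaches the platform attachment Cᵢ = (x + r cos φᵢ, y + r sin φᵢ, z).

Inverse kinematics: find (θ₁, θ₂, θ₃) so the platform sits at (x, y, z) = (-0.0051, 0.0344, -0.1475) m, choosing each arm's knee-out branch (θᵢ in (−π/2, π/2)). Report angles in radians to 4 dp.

θ₁ = 0.3490, θ₂ = 0.0000, θ₃ = 0.5232

arm 1 (φ=0.0°): x'=-0.0051, y'=0.0344
  A cos θ + B sin θ = C:  0.0951·cos θ + -0.1475·sin θ = 0.0389
  θ1 = atan2(B,A) + arccos(C/0.1755) = 0.3490
rotate P by −φ2: (0.0323, -0.0128, -0.1475)
  A=0.0577, B=-0.1475, C=(l²−L²−A²−y'²−z²)/(2L)=0.0577
  √(A²+B²)=0.1584;  θ2 = -1.1982+1.1982 ≈ 0.0000
arm 3 (φ=240.0°): x'=-0.0272, y'=-0.0216
  A cos θ + B sin θ = C:  0.1172·cos θ + -0.1475·sin θ = 0.0279
  √(A²+B²)=0.1884;  θ3 = -0.8992+1.4224 ≈ 0.5232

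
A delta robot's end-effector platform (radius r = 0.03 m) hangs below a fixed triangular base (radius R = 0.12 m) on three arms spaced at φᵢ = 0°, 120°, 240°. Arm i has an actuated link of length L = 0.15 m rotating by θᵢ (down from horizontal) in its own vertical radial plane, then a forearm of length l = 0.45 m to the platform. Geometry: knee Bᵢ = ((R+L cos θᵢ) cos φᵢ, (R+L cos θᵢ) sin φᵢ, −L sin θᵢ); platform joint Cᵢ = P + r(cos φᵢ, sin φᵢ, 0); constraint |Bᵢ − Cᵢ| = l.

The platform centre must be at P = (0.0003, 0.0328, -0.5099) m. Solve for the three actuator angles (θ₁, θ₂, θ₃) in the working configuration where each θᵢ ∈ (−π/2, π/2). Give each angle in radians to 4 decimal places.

rotate P by −φ1: (0.0003, 0.0328, -0.5099)
  A cos θ + B sin θ = C:  0.0897·cos θ + -0.5099·sin θ = -0.2971
  √(A²+B²)=0.5177;  θ1 = -1.3967+2.1819 ≈ 0.7853
φ2=120.0° → target in arm frame (0.0283, -0.0167)
  e−x'=0.0617;  (l²−L²−(e−x')²−y'²−z²)/2L = -0.2803
  √(A²+B²)=0.5136;  θ2 = -1.4503+2.1480 ≈ 0.6977
arm 3 (φ=240.0°): x'=-0.0286, y'=-0.0161
  A cos θ + B sin θ = C:  0.1186·cos θ + -0.5099·sin θ = -0.3144
  γ=atan2(-0.5099,0.1186)=-1.3423;  ψ=arccos(-0.6005)=2.2150;  θ3=γ+ψ≈0.8726

θ₁ = 0.7853, θ₂ = 0.6977, θ₃ = 0.8726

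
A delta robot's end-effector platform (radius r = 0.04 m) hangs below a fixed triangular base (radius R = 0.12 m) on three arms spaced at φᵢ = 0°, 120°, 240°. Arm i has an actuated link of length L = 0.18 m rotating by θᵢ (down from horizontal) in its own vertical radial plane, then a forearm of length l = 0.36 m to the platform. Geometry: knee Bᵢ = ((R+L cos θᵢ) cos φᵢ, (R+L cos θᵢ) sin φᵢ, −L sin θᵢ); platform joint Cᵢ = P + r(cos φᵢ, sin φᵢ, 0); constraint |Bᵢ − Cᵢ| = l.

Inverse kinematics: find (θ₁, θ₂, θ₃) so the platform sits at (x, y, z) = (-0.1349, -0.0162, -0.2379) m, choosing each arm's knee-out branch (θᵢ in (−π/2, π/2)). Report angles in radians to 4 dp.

rotate P by −φ1: (-0.1349, -0.0162, -0.2379)
  A cos θ + B sin θ = C:  0.2149·cos θ + -0.2379·sin θ = -0.0162
  γ=atan2(-0.2379,0.2149)=-0.8361;  ψ=arccos(-0.0506)=1.6214;  θ1=γ+ψ≈0.7853
arm 2 (φ=120.0°): x'=0.0534, y'=0.1249
  A=0.0266, B=-0.2379, C=(l²−L²−A²−y'²−z²)/(2L)=0.0675
  θ2 = atan2(B,A) + arccos(C/0.2394) = -0.1745
φ3=240.0° → target in arm frame (0.0815, -0.1087)
  e−x'=-0.0015;  (l²−L²−(e−x')²−y'²−z²)/2L = 0.0799
  √(A²+B²)=0.2379;  θ3 = -1.5770+1.2281 ≈ -0.3489

θ₁ = 0.7853, θ₂ = -0.1745, θ₃ = -0.3489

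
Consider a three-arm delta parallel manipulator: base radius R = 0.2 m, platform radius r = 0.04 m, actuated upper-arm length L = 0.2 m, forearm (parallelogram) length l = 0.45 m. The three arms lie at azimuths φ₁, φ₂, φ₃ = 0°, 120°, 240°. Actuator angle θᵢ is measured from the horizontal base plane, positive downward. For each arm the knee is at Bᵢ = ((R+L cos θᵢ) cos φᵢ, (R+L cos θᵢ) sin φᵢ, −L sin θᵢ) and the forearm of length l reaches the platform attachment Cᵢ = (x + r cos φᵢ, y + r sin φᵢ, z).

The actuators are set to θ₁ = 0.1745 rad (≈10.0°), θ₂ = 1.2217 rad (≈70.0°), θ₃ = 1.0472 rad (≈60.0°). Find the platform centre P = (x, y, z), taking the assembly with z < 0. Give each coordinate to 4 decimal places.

centre 1 = (0.3570·cos0.0°, 0.3570·sin0.0°, -0.0347) = (0.3570, 0.0000, -0.0347)
arm 2 at φ=120.0°: e+L cos θ2 = 0.2284;  centre 2 = (-0.1142, 0.1978, -0.1879)
centre 3 = (0.2600·cos240.0°, 0.2600·sin240.0°, -0.1732) = (-0.1300, -0.2252, -0.1732)
subtract pairs → two planes through P
linear system: -0.9423x+0.3956y = -0.0411−-0.3064z; -0.9739x+-0.4503y = -0.0310−-0.2770z
Cramer: x(z) = 0.0380-0.3058z;  y(z) = -0.0134+0.0462z
quadratic in z: (1.0956)z²+(0.2632)z+(-0.0994)=0, √Δ=0.7106 → z ∈ {-0.4444, 0.2042}; z = -0.4444 (taking z<0)
x = 0.1739, y = -0.0339

(0.1739, -0.0339, -0.4444)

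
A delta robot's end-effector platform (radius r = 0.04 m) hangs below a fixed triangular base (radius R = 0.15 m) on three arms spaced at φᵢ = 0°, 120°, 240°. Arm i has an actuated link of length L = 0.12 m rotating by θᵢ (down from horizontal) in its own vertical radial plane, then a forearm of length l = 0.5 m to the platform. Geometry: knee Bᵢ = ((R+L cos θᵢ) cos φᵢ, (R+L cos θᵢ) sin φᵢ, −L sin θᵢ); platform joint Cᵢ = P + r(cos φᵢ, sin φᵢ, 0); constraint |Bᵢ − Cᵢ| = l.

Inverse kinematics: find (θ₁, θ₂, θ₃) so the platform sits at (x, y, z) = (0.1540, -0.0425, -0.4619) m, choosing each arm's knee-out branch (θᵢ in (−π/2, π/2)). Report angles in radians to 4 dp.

θ₁ = -0.2619, θ₂ = 0.7854, θ₃ = 0.5236

arm 1 (φ=0.0°): x'=0.1540, y'=-0.0425
  e−x'=-0.0440;  (l²−L²−(e−x')²−y'²−z²)/2L = 0.0771
  γ=atan2(-0.4619,-0.0440)=-1.6658;  ψ=arccos(0.1662)=1.4038;  θ1=γ+ψ≈-0.2619
arm 2 (φ=120.0°): x'=-0.1138, y'=-0.1121
  A cos θ + B sin θ = C:  0.2238·cos θ + -0.4619·sin θ = -0.1684
  √(A²+B²)=0.5133;  θ2 = -1.1196+1.9050 ≈ 0.7854
rotate P by −φ3: (-0.0402, 0.1546, -0.4619)
  A=0.1502, B=-0.4619, C=(l²−L²−A²−y'²−z²)/(2L)=-0.1009
  γ=atan2(-0.4619,0.1502)=-1.2564;  ψ=arccos(-0.2077)=1.7801;  θ3=γ+ψ≈0.5236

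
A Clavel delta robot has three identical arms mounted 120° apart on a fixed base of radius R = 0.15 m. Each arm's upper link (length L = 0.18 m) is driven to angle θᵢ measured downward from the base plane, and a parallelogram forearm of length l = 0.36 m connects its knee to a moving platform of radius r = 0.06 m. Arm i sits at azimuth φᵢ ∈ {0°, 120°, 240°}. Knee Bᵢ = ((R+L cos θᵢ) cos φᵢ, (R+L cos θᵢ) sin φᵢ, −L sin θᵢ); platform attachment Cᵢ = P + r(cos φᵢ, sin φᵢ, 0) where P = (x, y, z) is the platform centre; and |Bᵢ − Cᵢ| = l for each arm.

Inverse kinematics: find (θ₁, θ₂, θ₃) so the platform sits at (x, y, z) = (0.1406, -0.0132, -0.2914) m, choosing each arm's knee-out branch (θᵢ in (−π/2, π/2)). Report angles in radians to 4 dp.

rotate P by −φ1: (0.1406, -0.0132, -0.2914)
  e−x'=-0.0506;  (l²−L²−(e−x')²−y'²−z²)/2L = 0.0265
  √(A²+B²)=0.2958;  θ1 = -1.7427+1.4810 ≈ -0.2618
arm 2 (φ=120.0°): x'=-0.0817, y'=-0.1152
  e−x'=0.1717;  (l²−L²−(e−x')²−y'²−z²)/2L = -0.0846
  θ2 = atan2(B,A) + arccos(C/0.3382) = 0.7854
φ3=240.0° → target in arm frame (-0.0589, 0.1284)
  A=0.1489, B=-0.2914, C=(l²−L²−A²−y'²−z²)/(2L)=-0.0732
  γ=atan2(-0.2914,0.1489)=-1.0985;  ψ=arccos(-0.2237)=1.7964;  θ3=γ+ψ≈0.6979

θ₁ = -0.2618, θ₂ = 0.7854, θ₃ = 0.6979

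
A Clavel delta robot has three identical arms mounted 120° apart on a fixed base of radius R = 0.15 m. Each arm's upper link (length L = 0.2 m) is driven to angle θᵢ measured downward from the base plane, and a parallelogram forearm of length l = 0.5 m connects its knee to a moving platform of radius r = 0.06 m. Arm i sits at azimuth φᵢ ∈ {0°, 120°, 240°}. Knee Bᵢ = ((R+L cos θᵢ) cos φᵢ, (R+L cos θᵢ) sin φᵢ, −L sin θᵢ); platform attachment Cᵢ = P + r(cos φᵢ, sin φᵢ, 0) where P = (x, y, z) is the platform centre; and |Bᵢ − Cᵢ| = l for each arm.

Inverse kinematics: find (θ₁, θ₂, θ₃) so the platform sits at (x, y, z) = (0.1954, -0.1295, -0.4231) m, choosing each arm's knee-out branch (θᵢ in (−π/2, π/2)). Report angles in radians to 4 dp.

φ1=0.0° → target in arm frame (0.1954, -0.1295)
  A=-0.1054, B=-0.4231, C=(l²−L²−A²−y'²−z²)/(2L)=0.0078
  θ1 = atan2(B,A) + arccos(C/0.4360) = -0.2620
arm 2 (φ=120.0°): x'=-0.2099, y'=-0.1045
  e−x'=0.2999;  (l²−L²−(e−x')²−y'²−z²)/2L = -0.1746
  θ2 = atan2(B,A) + arccos(C/0.5186) = 0.9599
arm 3 (φ=240.0°): x'=0.0145, y'=0.2340
  A=0.0755, B=-0.4231, C=(l²−L²−A²−y'²−z²)/(2L)=-0.0737
  θ3 = atan2(B,A) + arccos(C/0.4298) = 0.3489

θ₁ = -0.2620, θ₂ = 0.9599, θ₃ = 0.3489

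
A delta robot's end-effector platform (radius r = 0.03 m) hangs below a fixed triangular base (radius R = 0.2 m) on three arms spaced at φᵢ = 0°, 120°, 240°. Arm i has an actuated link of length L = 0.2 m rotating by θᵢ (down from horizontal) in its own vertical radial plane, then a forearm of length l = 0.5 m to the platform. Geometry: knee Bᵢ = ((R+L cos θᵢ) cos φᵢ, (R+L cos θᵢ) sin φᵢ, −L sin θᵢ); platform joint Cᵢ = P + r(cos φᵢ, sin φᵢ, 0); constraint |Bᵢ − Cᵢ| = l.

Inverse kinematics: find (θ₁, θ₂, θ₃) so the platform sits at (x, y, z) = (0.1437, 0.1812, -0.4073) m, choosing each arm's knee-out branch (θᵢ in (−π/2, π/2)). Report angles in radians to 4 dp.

θ₁ = -0.0004, θ₂ = 0.2618, θ₃ = 1.3089

rotate P by −φ1: (0.1437, 0.1812, -0.4073)
  A cos θ + B sin θ = C:  0.0263·cos θ + -0.4073·sin θ = 0.0265
  θ1 = atan2(B,A) + arccos(C/0.4081) = -0.0004
φ2=120.0° → target in arm frame (0.0851, -0.2150)
  A=0.0849, B=-0.4073, C=(l²−L²−A²−y'²−z²)/(2L)=-0.0234
  θ2 = atan2(B,A) + arccos(C/0.4161) = 0.2618
φ3=240.0° → target in arm frame (-0.2288, 0.0338)
  A=0.3988, B=-0.4073, C=(l²−L²−A²−y'²−z²)/(2L)=-0.2901
  γ=atan2(-0.4073,0.3988)=-0.7960;  ψ=arccos(-0.5090)=2.1048;  θ3=γ+ψ≈1.3089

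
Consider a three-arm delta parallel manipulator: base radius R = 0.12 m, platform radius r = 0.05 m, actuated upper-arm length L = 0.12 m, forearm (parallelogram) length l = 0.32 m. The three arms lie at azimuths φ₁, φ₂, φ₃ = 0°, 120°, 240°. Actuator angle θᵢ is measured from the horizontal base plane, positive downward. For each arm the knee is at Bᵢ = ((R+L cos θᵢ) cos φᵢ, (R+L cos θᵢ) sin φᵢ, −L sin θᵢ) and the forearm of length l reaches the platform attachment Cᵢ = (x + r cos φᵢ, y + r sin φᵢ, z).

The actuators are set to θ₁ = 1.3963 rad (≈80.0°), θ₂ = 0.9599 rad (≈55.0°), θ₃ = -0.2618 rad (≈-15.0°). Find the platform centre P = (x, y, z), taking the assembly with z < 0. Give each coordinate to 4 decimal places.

centre 1 = (0.0908·cos0.0°, 0.0908·sin0.0°, -0.1182) = (0.0908, 0.0000, -0.1182)
centre 2 = (0.1388·cos120.0°, 0.1388·sin120.0°, -0.0983) = (-0.0694, 0.1202, -0.0983)
centre 3 = (0.1859·cos240.0°, 0.1859·sin240.0°, 0.0311) = (-0.0930, -0.1610, 0.0311)
|centre ₂|²−|centre ₁|² = 0.0067;  |centre ₃|²−|centre ₁|² = 0.0133
[-0.3205 0.2405 0.0398]·P = 0.0067;  [-0.3676 -0.3220 0.2985]·P = 0.0133
det = 0.1916;  x = -0.0280+0.4414z,  y = -0.0094+0.4230z
quadratic in z: (1.3738)z²+(0.1235)z+(-0.0742)=0, √Δ=0.6505 → z ∈ {-0.2817, 0.1918}; z = -0.2817 (taking z<0)
x = -0.1524, y = -0.1285

(-0.1524, -0.1285, -0.2817)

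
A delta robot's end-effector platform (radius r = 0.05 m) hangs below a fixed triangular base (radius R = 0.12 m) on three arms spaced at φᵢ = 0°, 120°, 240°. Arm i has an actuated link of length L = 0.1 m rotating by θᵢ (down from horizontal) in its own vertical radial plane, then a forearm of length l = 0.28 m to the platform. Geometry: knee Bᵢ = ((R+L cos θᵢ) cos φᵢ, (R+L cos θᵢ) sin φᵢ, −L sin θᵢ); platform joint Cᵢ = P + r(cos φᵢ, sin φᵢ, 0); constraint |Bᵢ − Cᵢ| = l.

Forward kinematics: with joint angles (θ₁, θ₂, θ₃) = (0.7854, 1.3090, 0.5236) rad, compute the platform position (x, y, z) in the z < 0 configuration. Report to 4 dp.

(0.0202, -0.0878, -0.3077)

arm 1 at φ=0.0°: e+L cos θ1 = 0.1407;  O1 = (0.1407, 0.0000, -0.0707)
φ2=120.0°: virtual centre (-0.0479, 0.0830, -0.0966), radius l
φ3=240.0°: virtual centre (-0.0783, -0.1356, -0.0500), radius l
subtract pairs → two planes through P
plane₁₂: -0.3773x+0.1661y+-0.0518z = -0.0063
det = 0.1751;  x = 0.0076+-0.0409z,  y = -0.0205+0.2188z
sphere 1 gives Az²+Bz+C=0 with A=1.0495, B=0.1433, C=-0.0553;  B²−4AC=0.2526;  roots -0.3077, 0.1711;  negative root z = -0.3077
x = 0.0202, y = -0.0878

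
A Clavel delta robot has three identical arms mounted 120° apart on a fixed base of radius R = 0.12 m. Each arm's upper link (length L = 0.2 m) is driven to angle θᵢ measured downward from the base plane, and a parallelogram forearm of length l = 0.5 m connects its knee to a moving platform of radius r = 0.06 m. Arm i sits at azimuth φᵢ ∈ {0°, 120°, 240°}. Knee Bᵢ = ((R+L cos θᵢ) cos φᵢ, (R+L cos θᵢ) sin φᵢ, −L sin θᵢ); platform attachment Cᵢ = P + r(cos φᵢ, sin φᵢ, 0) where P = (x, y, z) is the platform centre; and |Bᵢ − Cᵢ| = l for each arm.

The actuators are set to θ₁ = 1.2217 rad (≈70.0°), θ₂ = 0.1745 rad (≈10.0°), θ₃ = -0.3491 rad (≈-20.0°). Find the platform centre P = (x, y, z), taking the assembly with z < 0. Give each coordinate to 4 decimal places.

S1 = (0.1284·cos0.0°, 0.1284·sin0.0°, -0.1879) = (0.1284, 0.0000, -0.1879)
arm 2 at φ=120.0°: (R−r)+L cos θ2 = 0.2570;  S2 = (-0.1285, 0.2225, -0.0347)
φ3=240.0°: virtual centre (-0.1240, -0.2147, 0.0684), radius l
|S₂|²−|S₁|² = 0.0154;  |S₃|²−|S₁|² = 0.0143
plane₁₂: -0.5138x+0.4451y+0.3064z = 0.0154
Cramer: x(z) = -0.0292+0.8080z;  y(z) = 0.0009+0.2442z
quadratic in z: (1.7124)z²+(0.1216)z+(-0.1898)=0, √Δ=1.1468 → z ∈ {-0.3704, 0.2993}; z = -0.3704 (taking z<0)
x = -0.3284, y = -0.0895

(-0.3284, -0.0895, -0.3704)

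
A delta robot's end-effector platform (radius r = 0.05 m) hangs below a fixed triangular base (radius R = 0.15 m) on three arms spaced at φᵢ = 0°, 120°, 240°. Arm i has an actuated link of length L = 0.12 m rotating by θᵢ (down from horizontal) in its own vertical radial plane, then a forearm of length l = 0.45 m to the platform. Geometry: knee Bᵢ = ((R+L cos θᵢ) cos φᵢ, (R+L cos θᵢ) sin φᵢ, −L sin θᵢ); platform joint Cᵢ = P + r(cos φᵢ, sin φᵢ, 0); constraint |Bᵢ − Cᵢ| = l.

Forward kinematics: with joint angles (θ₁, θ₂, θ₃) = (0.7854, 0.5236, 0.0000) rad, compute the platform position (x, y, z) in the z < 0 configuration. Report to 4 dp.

arm 1 at φ=0.0°: e+L cos θ1 = 0.1849;  S1 = (0.1849, 0.0000, -0.0849)
arm 2 at φ=120.0°: e+L cos θ2 = 0.2039;  S2 = (-0.1020, 0.1766, -0.0600)
arm 3 at φ=240.0°: e+L cos θ3 = 0.2200;  S3 = (-0.1100, -0.1905, 0.0000)
subtract pairs → two planes through P
plane₁₂: -0.5736x+0.3532y+0.0497z = 0.0038
det = 0.4269;  x = -0.0092+0.1848z,  y = -0.0042+0.1594z
into |P−S₁|² = l²: 1.0596z² + 0.0966z + -0.1576 = 0;  Δ = 0.6774;  z = -0.4340 or 0.3428 → z<0 root = -0.4340
x = -0.0894, y = -0.0733

(-0.0894, -0.0733, -0.4340)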